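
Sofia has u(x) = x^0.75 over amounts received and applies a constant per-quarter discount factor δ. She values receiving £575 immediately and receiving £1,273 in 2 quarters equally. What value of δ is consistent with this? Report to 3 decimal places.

δ ≈ 0.742

Equating discounted utilities: u(575) = δ^2·u(1273) ⇒ δ^2 = u(575)/u(1273).
With u(x) = x^0.75: δ^2 = 575^0.75/1273^0.75 = (575/1273)^0.75 = 0.55097.
So δ = 0.55097^(1/2) ≈ 0.742.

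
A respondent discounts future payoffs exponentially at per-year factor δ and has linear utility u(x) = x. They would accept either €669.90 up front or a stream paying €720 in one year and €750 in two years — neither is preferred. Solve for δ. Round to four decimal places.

The stream is worth 720δ + 750δ² today, so 720δ + 750δ² = 669.90.
Rearranged: 750δ² + 720δ − 669.90 = 0.
By the quadratic formula (taking the positive root), δ = (−720 + √2528100.00) / 1500 ≈ 0.5800.

δ ≈ 0.5800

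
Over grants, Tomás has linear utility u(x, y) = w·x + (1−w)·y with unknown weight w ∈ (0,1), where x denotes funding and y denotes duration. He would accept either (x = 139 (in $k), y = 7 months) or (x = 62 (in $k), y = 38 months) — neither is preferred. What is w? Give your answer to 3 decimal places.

Indifference: w·139 + (1−w)·7 = w·62 + (1−w)·38.
Rearranging, 77·w − 31·(1−w) = 0.
The marginal rate of substitution is 31/77, so w = 31/(77+31) = 0.287.

w = 0.287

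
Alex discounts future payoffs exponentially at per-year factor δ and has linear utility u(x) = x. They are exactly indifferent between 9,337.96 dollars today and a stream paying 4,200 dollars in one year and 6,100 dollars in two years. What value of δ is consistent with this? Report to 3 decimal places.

The stream is worth 4200δ + 6100δ² today, so 4200δ + 6100δ² = 9337.96.
So 6100δ² + 4200δ − 9337.96 = 0.
δ = (−4200 + √(4200² + 4·6100·9337.96)) / (2·6100) = (−4200 + √245486224.00) / 12200 ≈ 0.940.

δ ≈ 0.940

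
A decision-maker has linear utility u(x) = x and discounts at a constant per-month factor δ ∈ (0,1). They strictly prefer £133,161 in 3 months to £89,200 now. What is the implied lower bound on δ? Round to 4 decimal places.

Under u(x) = x this choice says 89200 < δ^3·133161.
Dividing by 133161: δ^3 > 0.66987. Both sides are positive, so the cube root keeps the direction.
δ > 0.66987^(1/3) = 0.8750.

δ > 0.8750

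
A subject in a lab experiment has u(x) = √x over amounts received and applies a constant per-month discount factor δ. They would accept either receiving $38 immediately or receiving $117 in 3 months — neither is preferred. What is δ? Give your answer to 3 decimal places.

The payoff in 3 months is discounted by δ^3, so u(38) = δ^3·u(117) and δ^3 = u(38)/u(117).
Since u(x) = √x, δ^3 = √(38/117) = 0.56990.
Hence δ = (0.56990)^(1/3) = 0.82909.

δ ≈ 0.829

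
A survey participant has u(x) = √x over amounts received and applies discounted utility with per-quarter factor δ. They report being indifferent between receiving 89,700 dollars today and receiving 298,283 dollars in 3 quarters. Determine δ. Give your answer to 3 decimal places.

Equating discounted utilities: u(89700) = δ^3·u(298283) ⇒ δ^3 = u(89700)/u(298283).
Since u(x) = √x, δ^3 = √(89700/298283) = 0.54838.
So δ = 0.54838^(1/3) ≈ 0.819.

δ ≈ 0.819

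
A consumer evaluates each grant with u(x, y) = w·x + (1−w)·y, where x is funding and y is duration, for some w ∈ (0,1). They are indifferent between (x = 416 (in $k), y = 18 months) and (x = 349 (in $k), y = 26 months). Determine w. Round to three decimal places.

w = 0.107

Indifference: w·416 + (1−w)·18 = w·349 + (1−w)·26.
Rearranging, 67·w − 8·(1−w) = 0.
The marginal rate of substitution is 8/67, so w = 8/(67+8) = 0.107.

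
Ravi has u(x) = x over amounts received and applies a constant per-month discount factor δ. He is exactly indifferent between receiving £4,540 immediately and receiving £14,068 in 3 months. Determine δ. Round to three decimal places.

The payoff in 3 months is discounted by δ^3, so u(4540) = δ^3·u(14068) and δ^3 = u(4540)/u(14068).
With u(x) = x: δ^3 = 4540/14068 = 0.32272.
Taking the cube root: δ = 0.32272^(1/3) ≈ 0.686.

δ ≈ 0.686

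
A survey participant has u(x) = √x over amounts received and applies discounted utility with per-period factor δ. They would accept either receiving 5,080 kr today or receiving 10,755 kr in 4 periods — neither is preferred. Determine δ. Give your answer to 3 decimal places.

The payoff in 4 periods is discounted by δ^4, so u(5080) = δ^4·u(10755) and δ^4 = u(5080)/u(10755).
With u(x) = √x: δ^4 = √5080/√10755 = √(5080/10755) = 0.68727.
Hence δ = (0.68727)^(1/4) = 0.91050.

δ ≈ 0.911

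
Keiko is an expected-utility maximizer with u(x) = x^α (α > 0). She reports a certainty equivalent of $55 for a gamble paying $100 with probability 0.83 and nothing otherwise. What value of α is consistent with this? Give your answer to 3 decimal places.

EU(lottery) = 0.83·100^α + 0.17·0 = 0.83·100^α.
Equating: 55^α = 0.83·100^α, i.e. 0.5500^α = 0.83.
Taking logs: α·ln(55/100) = ln(0.83), so α = -0.186330 / -0.597837 ≈ 0.312.

α ≈ 0.312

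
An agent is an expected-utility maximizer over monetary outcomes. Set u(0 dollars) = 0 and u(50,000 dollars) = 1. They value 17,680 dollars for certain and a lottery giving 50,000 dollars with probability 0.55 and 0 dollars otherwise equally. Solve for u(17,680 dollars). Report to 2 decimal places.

0.55

The indifference gives u(17,680 dollars) = 0.55·u(50,000 dollars) + 0.45·u(0 dollars) = 0.55·1 + 0.45·0 = 0.55.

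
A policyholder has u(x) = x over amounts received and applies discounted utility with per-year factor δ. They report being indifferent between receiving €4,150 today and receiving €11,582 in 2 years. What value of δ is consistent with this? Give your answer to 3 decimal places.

δ ≈ 0.599

The payoff in 2 years is discounted by δ^2, so u(4150) = δ^2·u(11582) and δ^2 = u(4150)/u(11582).
With u(x) = x: δ^2 = 4150/11582 = 0.35831.
Taking the square root: δ = 0.35831^(1/2) ≈ 0.599.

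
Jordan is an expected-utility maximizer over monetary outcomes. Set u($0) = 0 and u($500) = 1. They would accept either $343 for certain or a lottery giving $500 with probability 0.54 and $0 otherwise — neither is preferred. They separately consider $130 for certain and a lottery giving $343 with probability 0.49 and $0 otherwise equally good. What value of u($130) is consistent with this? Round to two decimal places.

0.26

First, u($343) = 0.54·u($500) + 0.46·u($0) = 0.54.
Chaining: u($130) = 0.49·0.54 + 0.51·0.00 = 0.2646.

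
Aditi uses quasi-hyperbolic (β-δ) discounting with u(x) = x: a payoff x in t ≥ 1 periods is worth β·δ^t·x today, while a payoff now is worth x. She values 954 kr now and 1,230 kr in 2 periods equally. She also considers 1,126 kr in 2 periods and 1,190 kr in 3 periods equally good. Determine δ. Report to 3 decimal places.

The second indifference involves only future payoffs, so β cancels: β·δ^2·1126 = β·δ^3·1190, giving δ = 1126/1190 = 0.94622.

δ ≈ 0.946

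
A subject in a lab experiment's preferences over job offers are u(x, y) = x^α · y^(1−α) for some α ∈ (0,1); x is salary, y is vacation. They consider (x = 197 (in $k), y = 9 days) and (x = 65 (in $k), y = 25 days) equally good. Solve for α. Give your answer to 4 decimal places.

Indifference: 197^α · 9^(1−α) = 65^α · 25^(1−α).
Rearrange to (197/65)^α = (25/9)^(1−α) and take logs: α·1.1088165 = (1−α)·1.0216512.
Thus α·(2.1304677) = 1.0216512, so α = 1.0216512/2.1304677 ≈ 0.4795.

α ≈ 0.4795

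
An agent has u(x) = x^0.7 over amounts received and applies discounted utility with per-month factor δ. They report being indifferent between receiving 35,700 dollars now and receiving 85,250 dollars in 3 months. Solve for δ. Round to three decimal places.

δ ≈ 0.816

Indifference means u(35700) = δ^3 · u(85250), so δ^3 = u(35700)/u(85250).
With u(x) = x^0.7: δ^3 = 35700^0.7/85250^0.7 = (35700/85250)^0.7 = 0.54373.
Taking the cube root: δ = 0.54373^(1/3) ≈ 0.816.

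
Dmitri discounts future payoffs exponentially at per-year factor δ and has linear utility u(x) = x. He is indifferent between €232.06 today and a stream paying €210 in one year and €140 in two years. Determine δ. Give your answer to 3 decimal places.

Present value of the stream is 210·δ + 140·δ². Indifference gives 210δ + 140δ² = 232.06.
Rearranged: 140δ² + 210δ − 232.06 = 0.
By the quadratic formula (taking the positive root), δ = (−210 + √174053.60) / 280 ≈ 0.740.

δ ≈ 0.740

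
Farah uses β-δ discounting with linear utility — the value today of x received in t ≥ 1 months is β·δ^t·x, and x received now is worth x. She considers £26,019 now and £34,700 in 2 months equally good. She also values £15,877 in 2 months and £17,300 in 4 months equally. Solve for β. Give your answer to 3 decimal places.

β ≈ 0.817

From the later pair, β·δ^2·15877 = β·δ^4·17300; dividing through, δ^2 = 15877/17300 = 0.91775, so δ = 0.95799.
Now use the now-vs-future pair: 26019 = β·δ^2·34700 gives β = 26019/(0.91775·34700) ≈ 0.817.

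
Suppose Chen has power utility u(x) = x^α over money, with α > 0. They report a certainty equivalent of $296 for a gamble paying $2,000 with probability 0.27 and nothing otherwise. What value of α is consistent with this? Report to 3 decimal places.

α ≈ 0.685

EU(lottery) = 0.27·2000^α + 0.73·0 = 0.27·2000^α.
Indifference: 296^α = 0.27·2000^α, so (296/2000)^α = 0.27.
α = ln(0.27) / ln(296/2000) = -1.309333/-1.910543 ≈ 0.685.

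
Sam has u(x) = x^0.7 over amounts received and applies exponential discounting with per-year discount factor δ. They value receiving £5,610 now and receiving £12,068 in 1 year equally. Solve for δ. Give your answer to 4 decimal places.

δ ≈ 0.5850

Indifference means u(5610) = δ · u(12068), so δ = u(5610)/u(12068).
With u(x) = x^0.7: δ = 5610^0.7/12068^0.7 = (5610/12068)^0.7 = 0.58496.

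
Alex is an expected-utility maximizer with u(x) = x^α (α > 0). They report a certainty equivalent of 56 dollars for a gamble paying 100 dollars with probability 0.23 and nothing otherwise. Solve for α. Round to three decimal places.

The lottery's expected utility is 0.23·u(100) + 0.77·u(0) = 0.23·100^α (since u(0) = 0 for α > 0).
Equating: 56^α = 0.23·100^α, i.e. 0.5600^α = 0.23.
Taking logs: α·ln(56/100) = ln(0.23), so α = -1.469676 / -0.579818 ≈ 2.535.

α ≈ 2.535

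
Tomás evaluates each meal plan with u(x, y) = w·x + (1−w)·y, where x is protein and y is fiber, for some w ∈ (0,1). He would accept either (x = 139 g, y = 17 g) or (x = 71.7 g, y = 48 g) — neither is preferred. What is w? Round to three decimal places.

w = 0.315

Indifference: w·139 + (1−w)·17 = w·71.7 + (1−w)·48.
Rearranging, 67.3·w − 31·(1−w) = 0.
So w/(1−w) = 31/67.3 = 0.4606, giving w = 31/(67.3+31) = 0.315.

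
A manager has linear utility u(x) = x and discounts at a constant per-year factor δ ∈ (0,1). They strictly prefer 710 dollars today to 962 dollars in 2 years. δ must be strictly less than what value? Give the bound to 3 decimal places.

Under u(x) = x this choice says 710 > δ^2·962.
So δ^2 < 710/962 = 0.73805; taking the square root of both positive sides preserves the inequality.
δ < 0.73805^(1/2) = 0.859.

δ < 0.859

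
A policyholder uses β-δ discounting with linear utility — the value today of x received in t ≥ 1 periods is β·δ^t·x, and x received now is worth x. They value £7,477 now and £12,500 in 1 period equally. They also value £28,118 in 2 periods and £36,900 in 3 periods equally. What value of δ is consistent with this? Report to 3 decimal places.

δ ≈ 0.762

The second indifference involves only future payoffs, so β cancels: β·δ^2·28118 = β·δ^3·36900, giving δ = 28118/36900 = 0.76201.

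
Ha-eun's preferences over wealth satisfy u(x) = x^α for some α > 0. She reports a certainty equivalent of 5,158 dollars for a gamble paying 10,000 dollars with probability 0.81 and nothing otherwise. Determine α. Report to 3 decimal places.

The lottery's expected utility is 0.81·u(10000) + 0.19·u(0) = 0.81·10000^α (since u(0) = 0 for α > 0).
Indifference: 5158^α = 0.81·10000^α, so (5158/10000)^α = 0.81.
α = ln(0.81) / ln(5158/10000) = -0.210721/-0.662036 ≈ 0.318.

α ≈ 0.318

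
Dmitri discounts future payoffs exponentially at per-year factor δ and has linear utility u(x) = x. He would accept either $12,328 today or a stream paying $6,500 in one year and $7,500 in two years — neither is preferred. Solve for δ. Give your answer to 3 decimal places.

δ ≈ 0.920

Equating present values: 12328 = 6500δ + 7500δ².
So 7500δ² + 6500δ − 12328 = 0.
By the quadratic formula (taking the positive root), δ = (−6500 + √412090000.00) / 15000 ≈ 0.920.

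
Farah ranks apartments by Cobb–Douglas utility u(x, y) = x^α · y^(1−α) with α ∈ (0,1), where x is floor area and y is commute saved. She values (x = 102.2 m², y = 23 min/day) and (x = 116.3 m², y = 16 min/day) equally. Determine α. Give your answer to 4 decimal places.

Indifference: 102.2^α · 23^(1−α) = 116.3^α · 16^(1−α).
(102.2/116.3)^α = (16/23)^(1−α); take logs: α·ln(102.2/116.3) = (1−α)·ln(16/23), i.e. α·-0.1292414 = (1−α)·-0.3629055.
Thus α·(-0.4921469) = -0.3629055, so α = -0.3629055/-0.4921469 ≈ 0.7374.

α ≈ 0.7374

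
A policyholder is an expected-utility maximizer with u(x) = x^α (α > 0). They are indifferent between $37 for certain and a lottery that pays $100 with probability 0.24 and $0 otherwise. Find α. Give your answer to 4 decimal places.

α ≈ 1.4354

The lottery's expected utility is 0.24·u(100) + 0.76·u(0) = 0.24·100^α (since u(0) = 0 for α > 0).
Setting u(37) equal to that: 37^α = 0.24·100^α ⇒ (37/100)^α = 0.24.
α = ln(0.24) / ln(37/100) = -1.4271164/-0.9942523 ≈ 1.4354.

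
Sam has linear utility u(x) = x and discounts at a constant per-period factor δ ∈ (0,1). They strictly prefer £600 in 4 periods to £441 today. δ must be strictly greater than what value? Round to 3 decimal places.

Under u(x) = x this choice says 441 < δ^4·600.
Dividing by 600: δ^4 > 0.73500. Both sides are positive, so the 4th root keeps the direction.
δ > (441/600)^(1/4) ≈ 0.926.

δ > 0.926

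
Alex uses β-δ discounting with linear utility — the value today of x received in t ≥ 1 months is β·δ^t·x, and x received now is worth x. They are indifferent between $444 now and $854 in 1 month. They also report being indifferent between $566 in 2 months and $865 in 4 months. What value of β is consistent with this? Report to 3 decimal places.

The second indifference involves only future payoffs, so β cancels: β·δ^2·566 = β·δ^4·865, giving δ^2 = 566/865 = 0.65434, so δ = 0.80891.
Substituting δ into 444 = β·δ·854: β = 444/(690.809) ≈ 0.643.

β ≈ 0.643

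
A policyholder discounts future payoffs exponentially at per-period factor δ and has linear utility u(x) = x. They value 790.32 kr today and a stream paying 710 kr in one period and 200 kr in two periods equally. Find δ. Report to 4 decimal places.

δ ≈ 0.8900

The stream is worth 710δ + 200δ² today, so 710δ + 200δ² = 790.32.
Rearranged: 200δ² + 710δ − 790.32 = 0.
By the quadratic formula (taking the positive root), δ = (−710 + √1136356.00) / 400 ≈ 0.8900.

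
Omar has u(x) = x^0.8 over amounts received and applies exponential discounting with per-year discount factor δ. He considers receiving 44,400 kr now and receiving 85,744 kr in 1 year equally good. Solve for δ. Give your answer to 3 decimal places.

δ ≈ 0.591

The payoff in 1 year is discounted by δ, so u(44400) = δ·u(85744) and δ = u(44400)/u(85744).
Since u(x) = x^0.8, δ = (44400/85744)^0.8 = 0.51782^0.8 = 0.59067.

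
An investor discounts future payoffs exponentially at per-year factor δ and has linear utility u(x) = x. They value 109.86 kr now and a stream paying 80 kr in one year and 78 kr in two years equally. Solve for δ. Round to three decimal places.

δ ≈ 0.780

Equating present values: 109.86 = 80δ + 78δ².
That is, 78δ² + 80δ − 109.86 = 0, a quadratic in δ.
δ = (−80 + √(80² + 4·78·109.86)) / (2·78) = (−80 + √40676.32) / 156 ≈ 0.780.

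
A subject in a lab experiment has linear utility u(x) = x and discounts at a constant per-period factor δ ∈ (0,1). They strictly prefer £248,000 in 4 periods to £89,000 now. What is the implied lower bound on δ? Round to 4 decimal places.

Comparing present values: 89000 < δ^4·248000.
Hence δ^4 > 89000/248000 = 0.35887, and x ↦ x^(1/4) is increasing on (0,∞).
δ > 0.35887^(1/4) = 0.7740.

δ > 0.7740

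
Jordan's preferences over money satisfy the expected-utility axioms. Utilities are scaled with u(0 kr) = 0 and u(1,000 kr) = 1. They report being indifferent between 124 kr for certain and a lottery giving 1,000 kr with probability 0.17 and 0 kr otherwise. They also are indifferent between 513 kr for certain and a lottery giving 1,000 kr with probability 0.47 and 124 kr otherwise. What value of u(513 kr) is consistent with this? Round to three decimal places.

0.560

From the first indifference, u(124 kr) = 0.17·u(1,000 kr) + 0.83·u(0 kr) = 0.17·1 + 0.83·0 = 0.17.
Chaining: u(513 kr) = 0.47·1.00 + 0.53·0.17 = 0.5601.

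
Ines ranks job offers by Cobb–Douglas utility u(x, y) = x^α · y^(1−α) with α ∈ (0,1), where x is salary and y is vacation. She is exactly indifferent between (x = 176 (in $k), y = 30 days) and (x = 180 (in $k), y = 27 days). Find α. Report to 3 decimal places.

Indifference: 176^α · 30^(1−α) = 180^α · 27^(1−α).
Taking logs: α·ln 176 + (1−α)·ln 30 = α·ln 180 + (1−α)·ln 27, i.e. α·-0.022473 = (1−α)·-0.105361.
With A = -0.022473 and B = -0.105361: α·A = (1−α)·B, so α = B/(A+B) = -0.105361/-0.127834 ≈ 0.824.

α ≈ 0.824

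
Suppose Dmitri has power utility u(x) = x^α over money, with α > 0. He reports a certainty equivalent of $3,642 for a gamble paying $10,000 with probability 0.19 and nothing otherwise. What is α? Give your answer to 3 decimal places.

α ≈ 1.644

Since u(0) = 0, the lottery's EU is 0.19·10000^α.
Equating: 3642^α = 0.19·10000^α, i.e. 0.3642^α = 0.19.
Take logs: α = ln 0.19 / ln(3642/10000) ≈ 1.64420.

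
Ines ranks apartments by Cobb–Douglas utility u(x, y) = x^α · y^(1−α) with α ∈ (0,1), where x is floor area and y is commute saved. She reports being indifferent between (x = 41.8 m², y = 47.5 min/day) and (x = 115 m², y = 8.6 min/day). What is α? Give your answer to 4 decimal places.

α ≈ 0.6281

The Cobb–Douglas utilities coincide, so 41.8^α·47.5^(1−α) = 115^α·8.6^(1−α).
Taking logs: α·ln 41.8 + (1−α)·ln 47.5 = α·ln 115 + (1−α)·ln 8.6, i.e. α·-1.0120358 = (1−α)·-1.7089675.
Thus α·(-2.7210033) = -1.7089675, so α = -1.7089675/-2.7210033 ≈ 0.6281.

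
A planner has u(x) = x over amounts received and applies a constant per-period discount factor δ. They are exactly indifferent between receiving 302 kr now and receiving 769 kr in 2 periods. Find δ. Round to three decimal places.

δ ≈ 0.627

Equating discounted utilities: u(302) = δ^2·u(769) ⇒ δ^2 = u(302)/u(769).
With u(x) = x: δ^2 = 302/769 = 0.39272.
So δ = 0.39272^(1/2) ≈ 0.627.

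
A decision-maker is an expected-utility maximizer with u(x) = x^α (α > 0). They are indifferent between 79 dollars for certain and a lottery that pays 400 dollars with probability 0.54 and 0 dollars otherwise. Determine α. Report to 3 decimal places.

The lottery's expected utility is 0.54·u(400) + 0.46·u(0) = 0.54·400^α (since u(0) = 0 for α > 0).
Setting u(79) equal to that: 79^α = 0.54·400^α ⇒ (79/400)^α = 0.54.
Take logs: α = ln 0.54 / ln(79/400) ≈ 0.37989.

α ≈ 0.380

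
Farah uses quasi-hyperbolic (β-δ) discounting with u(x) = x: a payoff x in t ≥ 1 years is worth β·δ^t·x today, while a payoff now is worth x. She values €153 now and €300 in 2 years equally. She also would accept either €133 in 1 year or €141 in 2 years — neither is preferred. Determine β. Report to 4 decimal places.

β ≈ 0.5732

The second indifference involves only future payoffs, so β cancels: β·δ^1·133 = β·δ^2·141, giving δ = 133/141 = 0.94326.
The first indifference: 153 = β·δ^2·300, so β = 153/(δ^2·300) = 153/(0.88974·300) ≈ 0.5732.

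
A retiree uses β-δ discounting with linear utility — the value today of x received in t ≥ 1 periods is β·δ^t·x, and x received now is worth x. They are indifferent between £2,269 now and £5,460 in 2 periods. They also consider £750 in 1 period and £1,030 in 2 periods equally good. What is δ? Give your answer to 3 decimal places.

δ ≈ 0.728

Both payoffs in the second observation are in the future, so β drops out: δ^1·750 = δ^2·1030 ⇒ δ = 750/1030 = 0.72816.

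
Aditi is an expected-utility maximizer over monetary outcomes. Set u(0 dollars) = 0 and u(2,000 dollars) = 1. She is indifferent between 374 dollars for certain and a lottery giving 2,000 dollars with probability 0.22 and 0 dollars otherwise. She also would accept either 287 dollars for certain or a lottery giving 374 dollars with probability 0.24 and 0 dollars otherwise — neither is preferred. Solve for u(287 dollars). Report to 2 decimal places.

0.05

First, u(374 dollars) = 0.22·u(2,000 dollars) + 0.78·u(0 dollars) = 0.22.
Then u(287 dollars) = 0.24·u(374 dollars) + 0.76·u(0 dollars) = 0.24·0.22 + 0.76·0.00 = 0.0528.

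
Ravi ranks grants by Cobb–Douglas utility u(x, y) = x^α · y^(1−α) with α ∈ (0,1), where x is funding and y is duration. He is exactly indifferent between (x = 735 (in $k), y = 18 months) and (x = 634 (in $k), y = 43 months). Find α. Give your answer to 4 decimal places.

α ≈ 0.8549

The Cobb–Douglas utilities coincide, so 735^α·18^(1−α) = 634^α·43^(1−α).
(735/634)^α = (43/18)^(1−α); take logs: α·ln(735/634) = (1−α)·ln(43/18), i.e. α·0.1478215 = (1−α)·0.8708284.
Thus α·(1.0186499) = 0.8708284, so α = 0.8708284/1.0186499 ≈ 0.8549.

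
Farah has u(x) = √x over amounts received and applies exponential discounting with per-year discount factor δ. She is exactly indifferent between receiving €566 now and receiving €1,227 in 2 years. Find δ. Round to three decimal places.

δ ≈ 0.824

Equating discounted utilities: u(566) = δ^2·u(1227) ⇒ δ^2 = u(566)/u(1227).
Since u(x) = √x, δ^2 = √(566/1227) = 0.67918.
Taking the square root: δ = 0.67918^(1/2) ≈ 0.824.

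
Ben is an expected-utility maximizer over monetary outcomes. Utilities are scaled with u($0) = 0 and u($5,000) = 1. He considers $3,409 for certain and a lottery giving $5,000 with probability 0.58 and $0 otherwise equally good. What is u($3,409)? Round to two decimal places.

u($3,409) equals the lottery's expected utility: 0.58·1 + 0.42·0 = 0.58.

0.58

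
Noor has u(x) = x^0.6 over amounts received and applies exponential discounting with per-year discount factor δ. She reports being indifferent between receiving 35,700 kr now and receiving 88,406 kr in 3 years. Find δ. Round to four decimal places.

δ ≈ 0.8341

The payoff in 3 years is discounted by δ^3, so u(35700) = δ^3·u(88406) and δ^3 = u(35700)/u(88406).
Since u(x) = x^0.6, δ^3 = (35700/88406)^0.6 = 0.40382^0.6 = 0.58038.
Hence δ = (0.58038)^(1/3) = 0.834137.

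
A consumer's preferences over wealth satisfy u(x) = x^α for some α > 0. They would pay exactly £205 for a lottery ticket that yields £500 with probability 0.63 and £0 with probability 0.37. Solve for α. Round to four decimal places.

α ≈ 0.5182

Since u(0) = 0, the lottery's EU is 0.63·500^α.
Setting u(205) equal to that: 205^α = 0.63·500^α ⇒ (205/500)^α = 0.63.
Take logs: α = ln 0.63 / ln(205/500) ≈ 0.518210.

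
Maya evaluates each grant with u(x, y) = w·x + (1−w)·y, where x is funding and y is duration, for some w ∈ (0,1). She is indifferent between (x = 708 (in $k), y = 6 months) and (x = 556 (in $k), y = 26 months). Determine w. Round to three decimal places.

u(708,6) = u(556,26) means w·708 + (1−w)·6 = w·556 + (1−w)·26.
Rearranging, 152·w − 20·(1−w) = 0.
Hence w = 20/(152+20) = 20/172 = 0.116.

w = 0.116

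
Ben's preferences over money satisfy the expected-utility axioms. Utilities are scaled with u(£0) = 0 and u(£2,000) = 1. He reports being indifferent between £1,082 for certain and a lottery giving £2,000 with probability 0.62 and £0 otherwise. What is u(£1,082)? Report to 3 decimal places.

0.620

u(£1,082) equals the lottery's expected utility: 0.62·1 + 0.38·0 = 0.62.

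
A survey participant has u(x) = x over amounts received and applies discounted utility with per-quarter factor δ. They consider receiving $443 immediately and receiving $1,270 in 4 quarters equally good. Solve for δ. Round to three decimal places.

The payoff in 4 quarters is discounted by δ^4, so u(443) = δ^4·u(1270) and δ^4 = u(443)/u(1270).
With u(x) = x: δ^4 = 443/1270 = 0.34882.
Taking the 4th root: δ = 0.34882^(1/4) ≈ 0.769.

δ ≈ 0.769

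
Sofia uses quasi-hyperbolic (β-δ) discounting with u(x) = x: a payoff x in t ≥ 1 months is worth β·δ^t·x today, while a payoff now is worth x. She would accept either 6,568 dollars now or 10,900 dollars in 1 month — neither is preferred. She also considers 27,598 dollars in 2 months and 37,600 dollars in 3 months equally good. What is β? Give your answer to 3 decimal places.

From the later pair, β·δ^2·27598 = β·δ^3·37600; dividing through, δ = 27598/37600 = 0.73399.
Now use the now-vs-future pair: 6568 = β·δ·10900 gives β = 6568/(0.73399·10900) ≈ 0.821.

β ≈ 0.821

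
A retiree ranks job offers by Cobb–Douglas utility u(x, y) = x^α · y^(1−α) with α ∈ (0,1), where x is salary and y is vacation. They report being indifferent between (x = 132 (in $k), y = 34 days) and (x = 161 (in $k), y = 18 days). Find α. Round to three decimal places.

α ≈ 0.762

Set the two utilities equal: 132^α·34^(1−α) = 161^α·18^(1−α).
Taking logs: α·ln 132 + (1−α)·ln 34 = α·ln 161 + (1−α)·ln 18, i.e. α·-0.198602 = (1−α)·-0.635989.
With A = -0.198602 and B = -0.635989: α·A = (1−α)·B, so α = B/(A+B) = -0.635989/-0.834591 ≈ 0.762.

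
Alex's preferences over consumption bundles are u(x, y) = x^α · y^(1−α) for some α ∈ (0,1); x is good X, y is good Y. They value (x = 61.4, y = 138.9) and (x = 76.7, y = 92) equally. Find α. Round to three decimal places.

α ≈ 0.649

Set the two utilities equal: 61.4^α·138.9^(1−α) = 76.7^α·92^(1−α).
Rearrange to (61.4/76.7)^α = (92/138.9)^(1−α) and take logs: α·-0.222492 = (1−α)·-0.411966.
With A = -0.222492 and B = -0.411966: α·A = (1−α)·B, so α = B/(A+B) = -0.411966/-0.634458 ≈ 0.649.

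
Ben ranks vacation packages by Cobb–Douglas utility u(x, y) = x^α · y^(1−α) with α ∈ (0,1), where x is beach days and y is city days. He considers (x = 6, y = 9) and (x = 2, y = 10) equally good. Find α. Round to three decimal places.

Set the two utilities equal: 6^α·9^(1−α) = 2^α·10^(1−α).
Rearrange to (6/2)^α = (10/9)^(1−α) and take logs: α·1.098612 = (1−α)·0.105361.
So α/(1−α) = (0.105361)/(1.098612) = 0.095904, and α = 0.095904/1.095904 ≈ 0.088.

α ≈ 0.088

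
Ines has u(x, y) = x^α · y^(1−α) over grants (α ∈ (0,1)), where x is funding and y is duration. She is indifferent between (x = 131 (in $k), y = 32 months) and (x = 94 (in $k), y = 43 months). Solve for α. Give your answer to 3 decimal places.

The Cobb–Douglas utilities coincide, so 131^α·32^(1−α) = 94^α·43^(1−α).
Taking logs: α·ln 131 + (1−α)·ln 32 = α·ln 94 + (1−α)·ln 43, i.e. α·0.331903 = (1−α)·0.295464.
With A = 0.331903 and B = 0.295464: α·A = (1−α)·B, so α = B/(A+B) = 0.295464/0.627367 ≈ 0.471.

α ≈ 0.471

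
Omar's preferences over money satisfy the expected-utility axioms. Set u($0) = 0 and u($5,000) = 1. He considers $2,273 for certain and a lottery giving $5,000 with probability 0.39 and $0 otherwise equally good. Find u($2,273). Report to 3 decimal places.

0.390

The indifference gives u($2,273) = 0.39·u($5,000) + 0.61·u($0) = 0.39·1 + 0.61·0 = 0.39.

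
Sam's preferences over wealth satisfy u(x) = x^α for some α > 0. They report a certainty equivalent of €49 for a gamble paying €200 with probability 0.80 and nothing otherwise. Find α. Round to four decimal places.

α ≈ 0.1587

The lottery's expected utility is 0.80·u(200) + 0.20·u(0) = 0.80·200^α (since u(0) = 0 for α > 0).
Setting u(49) equal to that: 49^α = 0.80·200^α ⇒ (49/200)^α = 0.80.
Take logs: α = ln 0.80 / ln(49/200) ≈ 0.158652.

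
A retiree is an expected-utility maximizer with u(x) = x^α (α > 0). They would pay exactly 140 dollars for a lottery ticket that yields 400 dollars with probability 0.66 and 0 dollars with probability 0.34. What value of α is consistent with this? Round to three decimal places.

The lottery's expected utility is 0.66·u(400) + 0.34·u(0) = 0.66·400^α (since u(0) = 0 for α > 0).
Setting u(140) equal to that: 140^α = 0.66·400^α ⇒ (140/400)^α = 0.66.
α = ln(0.66) / ln(140/400) = -0.415515/-1.049822 ≈ 0.396.

α ≈ 0.396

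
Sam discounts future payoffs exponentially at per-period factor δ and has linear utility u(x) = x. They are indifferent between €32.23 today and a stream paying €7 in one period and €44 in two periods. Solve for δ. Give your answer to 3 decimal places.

Present value of the stream is 7·δ + 44·δ². Indifference gives 7δ + 44δ² = 32.23.
So 44δ² + 7δ − 32.23 = 0.
By the quadratic formula (taking the positive root), δ = (−7 + √5721.48) / 88 ≈ 0.780.

δ ≈ 0.780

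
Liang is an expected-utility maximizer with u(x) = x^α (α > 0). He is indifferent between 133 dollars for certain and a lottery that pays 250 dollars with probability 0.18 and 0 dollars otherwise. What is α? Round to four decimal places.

The lottery's expected utility is 0.18·u(250) + 0.82·u(0) = 0.18·250^α (since u(0) = 0 for α > 0).
Indifference: 133^α = 0.18·250^α, so (133/250)^α = 0.18.
Taking logs: α·ln(133/250) = ln(0.18), so α = -1.7147984 / -0.6311118 ≈ 2.7171.

α ≈ 2.7171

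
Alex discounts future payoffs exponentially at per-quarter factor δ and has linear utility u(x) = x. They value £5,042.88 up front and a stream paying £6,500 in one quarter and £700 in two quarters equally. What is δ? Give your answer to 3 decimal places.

Present value of the stream is 6500·δ + 700·δ². Indifference gives 6500δ + 700δ² = 5042.88.
So 700δ² + 6500δ − 5042.88 = 0.
δ = (−6500 + √(6500² + 4·700·5042.88)) / (2·700) = (−6500 + √56370064.00) / 1400 ≈ 0.720.

δ ≈ 0.720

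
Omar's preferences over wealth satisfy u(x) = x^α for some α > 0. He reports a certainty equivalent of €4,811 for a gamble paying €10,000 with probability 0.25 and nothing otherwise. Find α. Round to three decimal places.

The lottery's expected utility is 0.25·u(10000) + 0.75·u(0) = 0.25·10000^α (since u(0) = 0 for α > 0).
Setting u(4811) equal to that: 4811^α = 0.25·10000^α ⇒ (4811/10000)^α = 0.25.
Taking logs: α·ln(4811/10000) = ln(0.25), so α = -1.386294 / -0.731680 ≈ 1.895.

α ≈ 1.895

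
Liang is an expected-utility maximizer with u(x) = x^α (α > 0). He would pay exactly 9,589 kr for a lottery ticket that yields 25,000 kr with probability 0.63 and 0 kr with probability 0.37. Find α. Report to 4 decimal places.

The lottery's expected utility is 0.63·u(25000) + 0.37·u(0) = 0.63·25000^α (since u(0) = 0 for α > 0).
Setting u(9589) equal to that: 9589^α = 0.63·25000^α ⇒ (9589/25000)^α = 0.63.
Take logs: α = ln 0.63 / ln(9589/25000) ≈ 0.482161.

α ≈ 0.4822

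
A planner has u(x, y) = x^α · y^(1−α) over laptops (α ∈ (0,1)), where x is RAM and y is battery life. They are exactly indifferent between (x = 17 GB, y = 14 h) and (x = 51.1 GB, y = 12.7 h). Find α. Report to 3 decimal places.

α ≈ 0.081

Set the two utilities equal: 17^α·14^(1−α) = 51.1^α·12.7^(1−α).
(17/51.1)^α = (12.7/14)^(1−α); take logs: α·ln(17/51.1) = (1−α)·ln(12.7/14), i.e. α·-1.100571 = (1−α)·-0.097455.
Thus α·(-1.198026) = -0.097455, so α = -0.097455/-1.198026 ≈ 0.081.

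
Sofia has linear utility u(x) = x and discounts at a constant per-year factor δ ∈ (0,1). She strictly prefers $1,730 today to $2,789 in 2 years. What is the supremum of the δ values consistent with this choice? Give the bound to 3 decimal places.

δ < 0.788

Comparing present values: 1730 > δ^2·2789.
So δ^2 < 1730/2789 = 0.62029; taking the square root of both positive sides preserves the inequality.
δ < 0.62029^(1/2) = 0.788.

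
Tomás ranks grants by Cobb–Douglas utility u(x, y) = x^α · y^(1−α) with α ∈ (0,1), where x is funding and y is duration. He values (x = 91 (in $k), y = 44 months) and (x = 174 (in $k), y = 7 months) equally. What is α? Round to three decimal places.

The Cobb–Douglas utilities coincide, so 91^α·44^(1−α) = 174^α·7^(1−α).
Taking logs: α·ln 91 + (1−α)·ln 44 = α·ln 174 + (1−α)·ln 7, i.e. α·-0.648196 = (1−α)·-1.838279.
With A = -0.648196 and B = -1.838279: α·A = (1−α)·B, so α = B/(A+B) = -1.838279/-2.486475 ≈ 0.739.

α ≈ 0.739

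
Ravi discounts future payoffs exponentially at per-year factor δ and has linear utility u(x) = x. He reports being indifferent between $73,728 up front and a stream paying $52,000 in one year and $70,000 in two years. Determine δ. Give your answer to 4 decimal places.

δ ≈ 0.7200

The stream is worth 52000δ + 70000δ² today, so 52000δ + 70000δ² = 73728.
Rearranged: 70000δ² + 52000δ − 73728 = 0.
The positive root is δ = [−52000 + √(52000² + 4·70000·73728)] / (2·70000) = (−52000 + 152800.000)/140000 ≈ 0.7200.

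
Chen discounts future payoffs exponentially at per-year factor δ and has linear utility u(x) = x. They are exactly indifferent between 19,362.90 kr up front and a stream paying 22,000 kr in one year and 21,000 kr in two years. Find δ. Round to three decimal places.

Equating present values: 19362.90 = 22000δ + 21000δ².
Rearranged: 21000δ² + 22000δ − 19362.90 = 0.
δ = (−22000 + √(22000² + 4·21000·19362.90)) / (2·21000) = (−22000 + √2110483600.00) / 42000 ≈ 0.570.

δ ≈ 0.570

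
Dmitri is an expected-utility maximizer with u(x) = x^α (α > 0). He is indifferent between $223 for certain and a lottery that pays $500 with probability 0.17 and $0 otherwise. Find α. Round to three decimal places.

α ≈ 2.195

Since u(0) = 0, the lottery's EU is 0.17·500^α.
Setting u(223) equal to that: 223^α = 0.17·500^α ⇒ (223/500)^α = 0.17.
Taking logs: α·ln(223/500) = ln(0.17), so α = -1.771957 / -0.807436 ≈ 2.195.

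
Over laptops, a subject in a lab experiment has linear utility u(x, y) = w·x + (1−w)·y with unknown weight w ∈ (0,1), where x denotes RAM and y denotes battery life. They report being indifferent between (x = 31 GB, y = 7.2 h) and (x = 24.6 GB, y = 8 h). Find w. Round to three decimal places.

Indifference: w·31 + (1−w)·7.2 = w·24.6 + (1−w)·8.
Rearranging, 6.4·w − 0.8·(1−w) = 0.
The marginal rate of substitution is 0.8/6.4, so w = 0.8/(6.4+0.8) = 0.111.

w = 0.111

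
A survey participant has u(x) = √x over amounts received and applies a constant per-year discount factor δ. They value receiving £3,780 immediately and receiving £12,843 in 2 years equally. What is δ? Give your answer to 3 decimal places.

The payoff in 2 years is discounted by δ^2, so u(3780) = δ^2·u(12843) and δ^2 = u(3780)/u(12843).
With u(x) = √x: δ^2 = √3780/√12843 = √(3780/12843) = 0.54252.
Taking the square root: δ = 0.54252^(1/2) ≈ 0.737.

δ ≈ 0.737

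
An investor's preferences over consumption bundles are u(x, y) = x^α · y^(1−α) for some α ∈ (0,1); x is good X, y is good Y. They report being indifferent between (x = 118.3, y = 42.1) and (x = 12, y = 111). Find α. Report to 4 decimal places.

Set the two utilities equal: 118.3^α·42.1^(1−α) = 12^α·111^(1−α).
Rearrange to (118.3/12)^α = (111/42.1)^(1−α) and take logs: α·2.2883171 = (1−α)·0.9694825.
Thus α·(3.2577996) = 0.9694825, so α = 0.9694825/3.2577996 ≈ 0.2976.

α ≈ 0.2976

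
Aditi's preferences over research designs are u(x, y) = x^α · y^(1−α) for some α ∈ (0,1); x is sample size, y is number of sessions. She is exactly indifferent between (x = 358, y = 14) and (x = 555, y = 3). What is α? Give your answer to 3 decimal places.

α ≈ 0.778

Set the two utilities equal: 358^α·14^(1−α) = 555^α·3^(1−α).
Rearrange to (358/555)^α = (3/14)^(1−α) and take logs: α·-0.438435 = (1−α)·-1.540445.
With A = -0.438435 and B = -1.540445: α·A = (1−α)·B, so α = B/(A+B) = -1.540445/-1.978880 ≈ 0.778.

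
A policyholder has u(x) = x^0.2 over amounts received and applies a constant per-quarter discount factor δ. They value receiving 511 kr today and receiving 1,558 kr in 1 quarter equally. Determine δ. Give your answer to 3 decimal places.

δ ≈ 0.800

Indifference means u(511) = δ · u(1558), so δ = u(511)/u(1558).
Since u(x) = x^0.2, δ = (511/1558)^0.2 = 0.32798^0.2 = 0.80015.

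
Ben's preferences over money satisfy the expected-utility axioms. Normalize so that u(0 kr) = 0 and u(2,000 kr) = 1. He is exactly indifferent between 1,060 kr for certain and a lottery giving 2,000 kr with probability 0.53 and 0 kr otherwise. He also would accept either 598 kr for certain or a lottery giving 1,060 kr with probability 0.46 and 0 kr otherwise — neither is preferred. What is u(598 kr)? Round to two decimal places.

0.24

First, u(1,060 kr) = 0.53·u(2,000 kr) + 0.47·u(0 kr) = 0.53.
The second indifference gives u(598 kr) = 0.46·u(1,060 kr) + 0.54·u(0 kr) = 0.46·0.53 + 0.54·0.00 = 0.2438.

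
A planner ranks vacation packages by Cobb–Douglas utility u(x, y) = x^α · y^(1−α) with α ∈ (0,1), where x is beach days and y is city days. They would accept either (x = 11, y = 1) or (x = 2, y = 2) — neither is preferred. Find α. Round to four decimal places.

α ≈ 0.2891

Indifference: 11^α · 1^(1−α) = 2^α · 2^(1−α).
Taking logs: α·ln 11 + (1−α)·ln 1 = α·ln 2 + (1−α)·ln 2, i.e. α·1.7047481 = (1−α)·0.6931472.
Thus α·(2.3978953) = 0.6931472, so α = 0.6931472/2.3978953 ≈ 0.2891.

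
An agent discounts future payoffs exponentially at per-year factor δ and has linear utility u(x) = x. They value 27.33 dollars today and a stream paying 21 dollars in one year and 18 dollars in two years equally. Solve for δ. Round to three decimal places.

Present value of the stream is 21·δ + 18·δ². Indifference gives 21δ + 18δ² = 27.33.
That is, 18δ² + 21δ − 27.33 = 0, a quadratic in δ.
By the quadratic formula (taking the positive root), δ = (−21 + √2408.76) / 36 ≈ 0.780.

δ ≈ 0.780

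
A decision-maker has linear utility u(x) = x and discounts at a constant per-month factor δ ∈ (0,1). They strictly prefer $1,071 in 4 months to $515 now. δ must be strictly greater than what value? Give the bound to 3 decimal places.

Under u(x) = x this choice says 515 < δ^4·1071.
Hence δ^4 > 515/1071 = 0.48086, and x ↦ x^(1/4) is increasing on (0,∞).
δ > (515/1071)^(1/4) ≈ 0.833.

δ > 0.833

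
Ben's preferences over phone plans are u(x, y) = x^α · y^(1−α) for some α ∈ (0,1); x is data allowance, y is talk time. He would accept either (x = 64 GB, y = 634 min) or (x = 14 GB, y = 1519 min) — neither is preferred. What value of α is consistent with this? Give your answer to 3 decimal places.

Set the two utilities equal: 64^α·634^(1−α) = 14^α·1519^(1−α).
Taking logs: α·ln 64 + (1−α)·ln 634 = α·ln 14 + (1−α)·ln 1519, i.e. α·1.519826 = (1−α)·0.873759.
With A = 1.519826 and B = 0.873759: α·A = (1−α)·B, so α = B/(A+B) = 0.873759/2.393585 ≈ 0.365.

α ≈ 0.365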